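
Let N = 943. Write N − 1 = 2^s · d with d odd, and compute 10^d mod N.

943 − 1 = 942 = 2^1 · 471, so d = 471.
10^1 ≡ 10 (mod 943)
10^2 ≡ 10^2 = 100 ≡ 100 (mod 943)
10^4 ≡ 100^2 = 10000 ≡ 570 (mod 943)
10^8 ≡ 570^2 = 324900 ≡ 508 (mod 943)
10^16 ≡ 508^2 = 258064 ≡ 625 (mod 943)
10^32 ≡ 625^2 = 390625 ≡ 223 (mod 943)
10^64 ≡ 223^2 = 49729 ≡ 693 (mod 943)
10^128 ≡ 693^2 = 480249 ≡ 262 (mod 943)
10^256 ≡ 262^2 = 68644 ≡ 748 (mod 943)
471 = 256 + 128 + 64 + 16 + 4 + 2 + 1 in binary powers of 2.
So 10^471 ≡ 748 · 262 · 693 · 625 · 570 · 100 · 10 ≡ 871 (mod 943).
Squaring chain: 871; never reaches −1, so base 10 is a Miller–Rabin witness that 943 is composite.

871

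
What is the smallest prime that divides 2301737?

2301737 is odd.
Digit sum 23, not divisible by 3.
Ends in 7: not divisible by 5.
7: 2301737 = 7·328819 + 4
11: 2301737 = 11·209248 + 9
13: 2301737 = 13·177056 + 9
17: 2301737 = 17·135396 + 5
19: 2301737 = 19·121144 + 1
23: 2301737 = 23·100075 + 12
29: 2301737 = 29·79370 + 7
31: 2301737 = 31·74249 + 18
37: 2301737 = 37·62209 + 4
41: 2301737 = 41·56139 + 38
43: 2301737 = 43·53528 + 33
47: 2301737 = 47·48973 + 6
53: 2301737 = 53·43429

53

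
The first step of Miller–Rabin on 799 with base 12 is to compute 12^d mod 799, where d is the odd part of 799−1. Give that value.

799 − 1 = 798 = 2^1 · 399, so d = 399.
12^1 ≡ 12 (mod 799)
12^2 ≡ 12^2 = 144 ≡ 144 (mod 799)
12^4 ≡ 144^2 = 20736 ≡ 761 (mod 799)
12^8 ≡ 761^2 = 579121 ≡ 645 (mod 799)
12^16 ≡ 645^2 = 416025 ≡ 545 (mod 799)
12^32 ≡ 545^2 = 297025 ≡ 596 (mod 799)
12^64 ≡ 596^2 = 355216 ≡ 460 (mod 799)
12^128 ≡ 460^2 = 211600 ≡ 664 (mod 799)
12^256 ≡ 664^2 = 440896 ≡ 647 (mod 799)
399 = 256 + 128 + 8 + 4 + 2 + 1 in binary powers of 2.
So 12^399 ≡ 647 · 664 · 645 · 761 · 144 · 12 ≡ 316 (mod 799).
Squaring chain: 316; never reaches −1, so base 12 is a Miller–Rabin witness that 799 is composite.

316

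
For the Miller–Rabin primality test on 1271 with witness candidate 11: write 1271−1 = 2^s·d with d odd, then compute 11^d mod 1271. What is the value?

998

1271 − 1 = 1270 = 2^1 · 635, so d = 635.
11^1 ≡ 11 (mod 1271)
11^2 ≡ 11^2 = 121 ≡ 121 (mod 1271)
11^4 ≡ 121^2 = 14641 ≡ 660 (mod 1271)
11^8 ≡ 660^2 = 435600 ≡ 918 (mod 1271)
11^16 ≡ 918^2 = 842724 ≡ 51 (mod 1271)
11^32 ≡ 51^2 = 2601 ≡ 59 (mod 1271)
11^64 ≡ 59^2 = 3481 ≡ 939 (mod 1271)
11^128 ≡ 939^2 = 881721 ≡ 918 (mod 1271)
11^256 ≡ 918^2 = 842724 ≡ 51 (mod 1271)
11^512 ≡ 51^2 = 2601 ≡ 59 (mod 1271)
635 = 512 + 64 + 32 + 16 + 8 + 2 + 1 in binary powers of 2.
So 11^635 ≡ 59 · 939 · 59 · 51 · 918 · 121 · 11 ≡ 998 (mod 1271).
Squaring chain: 998; never reaches −1, so base 11 is a Miller–Rabin witness that 1271 is composite.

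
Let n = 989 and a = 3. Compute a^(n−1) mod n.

685

3^1 ≡ 3 (mod 989)
3^2 ≡ 3^2 = 9 ≡ 9 (mod 989)
3^4 ≡ 9^2 = 81 ≡ 81 (mod 989)
3^8 ≡ 81^2 = 6561 ≡ 627 (mod 989)
3^16 ≡ 627^2 = 393129 ≡ 496 (mod 989)
3^32 ≡ 496^2 = 246016 ≡ 744 (mod 989)
3^64 ≡ 744^2 = 553536 ≡ 685 (mod 989)
3^128 ≡ 685^2 = 469225 ≡ 439 (mod 989)
3^256 ≡ 439^2 = 192721 ≡ 855 (mod 989)
3^512 ≡ 855^2 = 731025 ≡ 154 (mod 989)
988 = 512 + 256 + 128 + 64 + 16 + 8 + 4 in binary powers of 2.
So 3^988 ≡ 154 · 855 · 439 · 685 · 496 · 627 · 81 ≡ 685 (mod 989).
Since 685 ≠ 1, base 3 is a Fermat witness: 989 is composite.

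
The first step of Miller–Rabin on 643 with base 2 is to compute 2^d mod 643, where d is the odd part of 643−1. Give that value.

642

643 − 1 = 642 = 2^1 · 321, so d = 321.
2^1 ≡ 2 (mod 643)
2^2 ≡ 2^2 = 4 ≡ 4 (mod 643)
2^4 ≡ 4^2 = 16 ≡ 16 (mod 643)
2^8 ≡ 16^2 = 256 ≡ 256 (mod 643)
2^16 ≡ 256^2 = 65536 ≡ 593 (mod 643)
2^32 ≡ 593^2 = 351649 ≡ 571 (mod 643)
2^64 ≡ 571^2 = 326041 ≡ 40 (mod 643)
2^128 ≡ 40^2 = 1600 ≡ 314 (mod 643)
2^256 ≡ 314^2 = 98596 ≡ 217 (mod 643)
321 = 256 + 64 + 1 in binary powers of 2.
So 2^321 ≡ 217 · 40 · 2 ≡ 642 (mod 643).
Since 2^d ≡ 642 (mod 643), base 2 does not prove 643 composite.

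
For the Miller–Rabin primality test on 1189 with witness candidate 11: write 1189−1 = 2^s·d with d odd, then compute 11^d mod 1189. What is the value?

1189 − 1 = 1188 = 2^2 · 297, so d = 297.
11^1 ≡ 11 (mod 1189)
11^2 ≡ 11^2 = 121 ≡ 121 (mod 1189)
11^4 ≡ 121^2 = 14641 ≡ 373 (mod 1189)
11^8 ≡ 373^2 = 139129 ≡ 16 (mod 1189)
11^16 ≡ 16^2 = 256 ≡ 256 (mod 1189)
11^32 ≡ 256^2 = 65536 ≡ 141 (mod 1189)
11^64 ≡ 141^2 = 19881 ≡ 857 (mod 1189)
11^128 ≡ 857^2 = 734449 ≡ 836 (mod 1189)
11^256 ≡ 836^2 = 698896 ≡ 953 (mod 1189)
297 = 256 + 32 + 8 + 1 in binary powers of 2.
So 11^297 ≡ 953 · 141 · 16 · 11 ≡ 438 (mod 1189).
Squaring chain: 438 → 415; never reaches −1, so base 11 is a Miller–Rabin witness that 1189 is composite.

438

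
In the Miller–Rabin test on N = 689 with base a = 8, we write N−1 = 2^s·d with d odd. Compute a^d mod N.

689 − 1 = 688 = 2^4 · 43, so d = 43.
8^1 ≡ 8 (mod 689)
8^2 ≡ 8^2 = 64 ≡ 64 (mod 689)
8^4 ≡ 64^2 = 4096 ≡ 651 (mod 689)
8^8 ≡ 651^2 = 423801 ≡ 66 (mod 689)
8^16 ≡ 66^2 = 4356 ≡ 222 (mod 689)
8^32 ≡ 222^2 = 49284 ≡ 365 (mod 689)
43 = 32 + 8 + 2 + 1 in binary powers of 2.
So 8^43 ≡ 365 · 66 · 64 · 8 ≡ 291 (mod 689).
Squaring chain: 291 → 623 → 222 → 365; never reaches −1, so base 8 is a Miller–Rabin witness that 689 is composite.

291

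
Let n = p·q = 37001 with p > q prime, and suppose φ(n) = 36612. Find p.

φ(n) = (p−1)(q−1) = n − (p+q) + 1, so p + q = 37001 − 36612 + 1 = 390.
p and q are the roots of t² − 390t + 37001 = 0.
Discriminant: 390² − 4·37001 = 152100 − 148004 = 4096; √4096 = 64.
q = (390 − 64)/2 = 163, p = (390 + 64)/2 = 227.
Check: 163 · 227 = 37001.

227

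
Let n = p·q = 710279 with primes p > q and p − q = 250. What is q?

Since p = q + 250, we have 710279 = q(q + 250), so q² + 250q − 710279 = 0.
Discriminant: 250² + 4·710279 = 62500 + 2841116 = 2903616; √2903616 = 1704.
q = (−250 + 1704)/2 = 727, and p = q + 250 = 977.
Check: 727 · 977 = 710279.

727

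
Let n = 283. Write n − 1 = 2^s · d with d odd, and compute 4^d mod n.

1

283 − 1 = 282 = 2^1 · 141, so d = 141.
4^1 ≡ 4 (mod 283)
4^2 ≡ 4^2 = 16 ≡ 16 (mod 283)
4^4 ≡ 16^2 = 256 ≡ 256 (mod 283)
4^8 ≡ 256^2 = 65536 ≡ 163 (mod 283)
4^16 ≡ 163^2 = 26569 ≡ 250 (mod 283)
4^32 ≡ 250^2 = 62500 ≡ 240 (mod 283)
4^64 ≡ 240^2 = 57600 ≡ 151 (mod 283)
4^128 ≡ 151^2 = 22801 ≡ 161 (mod 283)
141 = 128 + 8 + 4 + 1 in binary powers of 2.
So 4^141 ≡ 161 · 163 · 256 · 4 ≡ 1 (mod 283).
Since 4^d ≡ 1 (mod 283), base 4 does not prove 283 composite.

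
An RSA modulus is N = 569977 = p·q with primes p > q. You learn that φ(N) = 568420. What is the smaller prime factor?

φ(n) = (p−1)(q−1) = n − (p+q) + 1, so p + q = 569977 − 568420 + 1 = 1558.
p and q are the roots of t² − 1558t + 569977 = 0.
Discriminant: 1558² − 4·569977 = 2427364 − 2279908 = 147456; √147456 = 384.
q = (1558 − 384)/2 = 587, p = (1558 + 384)/2 = 971.
Check: 587 · 971 = 569977.

587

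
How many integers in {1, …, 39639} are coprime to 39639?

Factor: 39639 = 3 · 73 · 181.
φ(39639) = (3−1) · (73−1) · (181−1) = 2 · 72 · 180 = 25920.

25920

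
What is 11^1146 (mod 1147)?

593

11^1 ≡ 11 (mod 1147)
11^2 ≡ 11^2 = 121 ≡ 121 (mod 1147)
11^4 ≡ 121^2 = 14641 ≡ 877 (mod 1147)
11^8 ≡ 877^2 = 769129 ≡ 639 (mod 1147)
11^16 ≡ 639^2 = 408321 ≡ 1136 (mod 1147)
11^32 ≡ 1136^2 = 1290496 ≡ 121 (mod 1147)
11^64 ≡ 121^2 = 14641 ≡ 877 (mod 1147)
11^128 ≡ 877^2 = 769129 ≡ 639 (mod 1147)
11^256 ≡ 639^2 = 408321 ≡ 1136 (mod 1147)
11^512 ≡ 1136^2 = 1290496 ≡ 121 (mod 1147)
11^1024 ≡ 121^2 = 14641 ≡ 877 (mod 1147)
1146 = 1024 + 64 + 32 + 16 + 8 + 2 in binary powers of 2.
So 11^1146 ≡ 877 · 877 · 121 · 1136 · 639 · 121 ≡ 593 (mod 1147).
Since 593 ≠ 1, base 11 is a Fermat witness: 1147 is composite.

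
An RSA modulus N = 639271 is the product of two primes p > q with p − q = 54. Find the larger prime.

827

Since p = q + 54, we have 639271 = q(q + 54), so q² + 54q − 639271 = 0.
Discriminant: 54² + 4·639271 = 2916 + 2557084 = 2560000; √2560000 = 1600.
q = (−54 + 1600)/2 = 773, and p = q + 54 = 827.
Check: 773 · 827 = 639271.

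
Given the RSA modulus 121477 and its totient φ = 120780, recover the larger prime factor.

367

φ(n) = (p−1)(q−1) = n − (p+q) + 1, so p + q = 121477 − 120780 + 1 = 698.
p and q are the roots of t² − 698t + 121477 = 0.
Discriminant: 698² − 4·121477 = 487204 − 485908 = 1296; √1296 = 36.
q = (698 − 36)/2 = 331, p = (698 + 36)/2 = 367.
Check: 331 · 367 = 121477.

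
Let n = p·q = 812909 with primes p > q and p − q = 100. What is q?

Since p = q + 100, we have 812909 = q(q + 100), so q² + 100q − 812909 = 0.
Discriminant: 100² + 4·812909 = 10000 + 3251636 = 3261636; √3261636 = 1806.
q = (−100 + 1806)/2 = 853, and p = q + 100 = 953.
Check: 853 · 953 = 812909.

853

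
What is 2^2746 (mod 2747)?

2^1 ≡ 2 (mod 2747)
2^2 ≡ 2^2 = 4 ≡ 4 (mod 2747)
2^4 ≡ 4^2 = 16 ≡ 16 (mod 2747)
2^8 ≡ 16^2 = 256 ≡ 256 (mod 2747)
2^16 ≡ 256^2 = 65536 ≡ 2355 (mod 2747)
2^32 ≡ 2355^2 = 5546025 ≡ 2579 (mod 2747)
2^64 ≡ 2579^2 = 6651241 ≡ 754 (mod 2747)
2^128 ≡ 754^2 = 568516 ≡ 2634 (mod 2747)
2^256 ≡ 2634^2 = 6937956 ≡ 1781 (mod 2747)
2^512 ≡ 1781^2 = 3171961 ≡ 1923 (mod 2747)
2^1024 ≡ 1923^2 = 3697929 ≡ 467 (mod 2747)
2^2048 ≡ 467^2 = 218089 ≡ 1076 (mod 2747)
2746 = 2048 + 512 + 128 + 32 + 16 + 8 + 2 in binary powers of 2.
So 2^2746 ≡ 1076 · 1923 · 2634 · 2579 · 2355 · 256 · 4 ≡ 1212 (mod 2747).
Since 1212 ≠ 1, base 2 is a Fermat witness: 2747 is composite.

1212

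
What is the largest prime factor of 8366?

8366 = 2 · 4183
4183 = 47 · 89
89 is prime.
So 8366 = 2 · 47 · 89; the largest prime factor is 89.

89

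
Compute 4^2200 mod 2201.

187

4^1 ≡ 4 (mod 2201)
4^2 ≡ 4^2 = 16 ≡ 16 (mod 2201)
4^4 ≡ 16^2 = 256 ≡ 256 (mod 2201)
4^8 ≡ 256^2 = 65536 ≡ 1707 (mod 2201)
4^16 ≡ 1707^2 = 2913849 ≡ 1926 (mod 2201)
4^32 ≡ 1926^2 = 3709476 ≡ 791 (mod 2201)
4^64 ≡ 791^2 = 625681 ≡ 597 (mod 2201)
4^128 ≡ 597^2 = 356409 ≡ 2048 (mod 2201)
4^256 ≡ 2048^2 = 4194304 ≡ 1399 (mod 2201)
4^512 ≡ 1399^2 = 1957201 ≡ 512 (mod 2201)
4^1024 ≡ 512^2 = 262144 ≡ 225 (mod 2201)
4^2048 ≡ 225^2 = 50625 ≡ 2 (mod 2201)
2200 = 2048 + 128 + 16 + 8 in binary powers of 2.
So 4^2200 ≡ 2 · 2048 · 1926 · 1707 ≡ 187 (mod 2201).
Since 187 ≠ 1, base 4 is a Fermat witness: 2201 is composite.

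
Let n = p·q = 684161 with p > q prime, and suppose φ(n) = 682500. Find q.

φ(n) = (p−1)(q−1) = n − (p+q) + 1, so p + q = 684161 − 682500 + 1 = 1662.
p and q are the roots of t² − 1662t + 684161 = 0.
Discriminant: 1662² − 4·684161 = 2762244 − 2736644 = 25600; √25600 = 160.
q = (1662 − 160)/2 = 751, p = (1662 + 160)/2 = 911.
Check: 751 · 911 = 684161.

751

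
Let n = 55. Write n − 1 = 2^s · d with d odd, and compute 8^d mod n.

2

55 − 1 = 54 = 2^1 · 27, so d = 27.
8^1 ≡ 8 (mod 55)
8^2 ≡ 8^2 = 64 ≡ 9 (mod 55)
8^4 ≡ 9^2 = 81 ≡ 26 (mod 55)
8^8 ≡ 26^2 = 676 ≡ 16 (mod 55)
8^16 ≡ 16^2 = 256 ≡ 36 (mod 55)
27 = 16 + 8 + 2 + 1 in binary powers of 2.
So 8^27 ≡ 36 · 16 · 9 · 8 ≡ 2 (mod 55).
Squaring chain: 2; never reaches −1, so base 8 is a Miller–Rabin witness that 55 is composite.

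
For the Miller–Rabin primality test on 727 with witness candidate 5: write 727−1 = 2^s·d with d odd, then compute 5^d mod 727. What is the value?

726

727 − 1 = 726 = 2^1 · 363, so d = 363.
5^1 ≡ 5 (mod 727)
5^2 ≡ 5^2 = 25 ≡ 25 (mod 727)
5^4 ≡ 25^2 = 625 ≡ 625 (mod 727)
5^8 ≡ 625^2 = 390625 ≡ 226 (mod 727)
5^16 ≡ 226^2 = 51076 ≡ 186 (mod 727)
5^32 ≡ 186^2 = 34596 ≡ 427 (mod 727)
5^64 ≡ 427^2 = 182329 ≡ 579 (mod 727)
5^128 ≡ 579^2 = 335241 ≡ 94 (mod 727)
5^256 ≡ 94^2 = 8836 ≡ 112 (mod 727)
363 = 256 + 64 + 32 + 8 + 2 + 1 in binary powers of 2.
So 5^363 ≡ 112 · 579 · 427 · 226 · 25 · 5 ≡ 726 (mod 727).
Since 5^d ≡ 726 (mod 727), base 5 does not prove 727 composite.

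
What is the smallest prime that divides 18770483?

18770483 is odd.
Digit sum 38, not divisible by 3.
Ends in 3: not divisible by 5.
7: 18770483 = 7·2681497 + 4
11: 18770483 = 11·1706407 + 6
13: 18770483 = 13·1443883 + 4
17: 18770483 = 17·1104146 + 1
19: 18770483 = 19·987920 + 3
23: 18770483 = 23·816107 + 22
29: 18770483 = 29·647258 + 1
31: 18770483 = 31·605499 + 14
37: 18770483 = 37·507310 + 13
41: 18770483 = 41·457816 + 27
43: 18770483 = 43·436522 + 37
47: 18770483 = 47·399371 + 46
53: 18770483 = 53·354160 + 3
59: 18770483 = 59·318143 + 46
61: 18770483 = 61·307712 + 51
67: 18770483 = 67·280156 + 31
71: 18770483 = 71·264373

71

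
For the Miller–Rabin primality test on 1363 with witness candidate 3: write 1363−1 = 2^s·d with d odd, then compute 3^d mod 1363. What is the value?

1363 − 1 = 1362 = 2^1 · 681, so d = 681.
3^1 ≡ 3 (mod 1363)
3^2 ≡ 3^2 = 9 ≡ 9 (mod 1363)
3^4 ≡ 9^2 = 81 ≡ 81 (mod 1363)
3^8 ≡ 81^2 = 6561 ≡ 1109 (mod 1363)
3^16 ≡ 1109^2 = 1229881 ≡ 455 (mod 1363)
3^32 ≡ 455^2 = 207025 ≡ 1212 (mod 1363)
3^64 ≡ 1212^2 = 1468944 ≡ 993 (mod 1363)
3^128 ≡ 993^2 = 986049 ≡ 600 (mod 1363)
3^256 ≡ 600^2 = 360000 ≡ 168 (mod 1363)
3^512 ≡ 168^2 = 28224 ≡ 964 (mod 1363)
681 = 512 + 128 + 32 + 8 + 1 in binary powers of 2.
So 3^681 ≡ 964 · 600 · 1212 · 1109 · 3 ≡ 108 (mod 1363).
Squaring chain: 108; never reaches −1, so base 3 is a Miller–Rabin witness that 1363 is composite.

108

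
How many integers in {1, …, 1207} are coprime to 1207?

1120

Factor: 1207 = 17 · 71.
φ(1207) = (17−1) · (71−1) = 16 · 70 = 1120.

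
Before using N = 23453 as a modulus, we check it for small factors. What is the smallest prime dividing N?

23453 is odd.
Digit sum 17, not divisible by 3.
Ends in 3: not divisible by 5.
7: 23453 = 7·3350 + 3
11: 23453 = 11·2132 + 1
13: 23453 = 13·1804 + 1
17: 23453 = 17·1379 + 10
19: 23453 = 19·1234 + 7
23: 23453 = 23·1019 + 16
29: 23453 = 29·808 + 21
31: 23453 = 31·756 + 17
37: 23453 = 37·633 + 32
41: 23453 = 41·572 + 1
43: 23453 = 43·545 + 18
47: 23453 = 47·499

47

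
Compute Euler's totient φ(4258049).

4179600

Factor: 4258049 = 151 · 163 · 173.
φ(4258049) = (151−1) · (163−1) · (173−1) = 150 · 162 · 172 = 4179600.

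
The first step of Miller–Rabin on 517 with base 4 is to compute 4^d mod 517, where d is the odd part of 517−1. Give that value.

517 − 1 = 516 = 2^2 · 129, so d = 129.
4^1 ≡ 4 (mod 517)
4^2 ≡ 4^2 = 16 ≡ 16 (mod 517)
4^4 ≡ 16^2 = 256 ≡ 256 (mod 517)
4^8 ≡ 256^2 = 65536 ≡ 394 (mod 517)
4^16 ≡ 394^2 = 155236 ≡ 136 (mod 517)
4^32 ≡ 136^2 = 18496 ≡ 401 (mod 517)
4^64 ≡ 401^2 = 160801 ≡ 14 (mod 517)
4^128 ≡ 14^2 = 196 ≡ 196 (mod 517)
129 = 128 + 1 in binary powers of 2.
So 4^129 ≡ 196 · 4 ≡ 267 (mod 517).
Squaring chain: 267 → 460; never reaches −1, so base 4 is a Miller–Rabin witness that 517 is composite.

267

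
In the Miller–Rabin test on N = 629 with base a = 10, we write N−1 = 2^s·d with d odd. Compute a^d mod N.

629 − 1 = 628 = 2^2 · 157, so d = 157.
10^1 ≡ 10 (mod 629)
10^2 ≡ 10^2 = 100 ≡ 100 (mod 629)
10^4 ≡ 100^2 = 10000 ≡ 565 (mod 629)
10^8 ≡ 565^2 = 319225 ≡ 322 (mod 629)
10^16 ≡ 322^2 = 103684 ≡ 528 (mod 629)
10^32 ≡ 528^2 = 278784 ≡ 137 (mod 629)
10^64 ≡ 137^2 = 18769 ≡ 528 (mod 629)
10^128 ≡ 528^2 = 278784 ≡ 137 (mod 629)
157 = 128 + 16 + 8 + 4 + 1 in binary powers of 2.
So 10^157 ≡ 137 · 528 · 322 · 565 · 10 ≡ 232 (mod 629).
Squaring chain: 232 → 359; never reaches −1, so base 10 is a Miller–Rabin witness that 629 is composite.

232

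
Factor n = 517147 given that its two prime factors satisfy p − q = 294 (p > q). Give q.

Since p = q + 294, we have 517147 = q(q + 294), so q² + 294q − 517147 = 0.
Discriminant: 294² + 4·517147 = 86436 + 2068588 = 2155024; √2155024 = 1468.
q = (−294 + 1468)/2 = 587, and p = q + 294 = 881.
Check: 587 · 881 = 517147.

587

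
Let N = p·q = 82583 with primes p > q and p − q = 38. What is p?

Since p = q + 38, we have 82583 = q(q + 38), so q² + 38q − 82583 = 0.
Discriminant: 38² + 4·82583 = 1444 + 330332 = 331776; √331776 = 576.
q = (−38 + 576)/2 = 269, and p = q + 38 = 307.
Check: 269 · 307 = 82583.

307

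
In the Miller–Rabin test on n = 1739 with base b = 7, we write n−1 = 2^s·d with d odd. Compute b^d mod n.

1739 − 1 = 1738 = 2^1 · 869, so d = 869.
7^1 ≡ 7 (mod 1739)
7^2 ≡ 7^2 = 49 ≡ 49 (mod 1739)
7^4 ≡ 49^2 = 2401 ≡ 662 (mod 1739)
7^8 ≡ 662^2 = 438244 ≡ 16 (mod 1739)
7^16 ≡ 16^2 = 256 ≡ 256 (mod 1739)
7^32 ≡ 256^2 = 65536 ≡ 1193 (mod 1739)
7^64 ≡ 1193^2 = 1423249 ≡ 747 (mod 1739)
7^128 ≡ 747^2 = 558009 ≡ 1529 (mod 1739)
7^256 ≡ 1529^2 = 2337841 ≡ 625 (mod 1739)
7^512 ≡ 625^2 = 390625 ≡ 1089 (mod 1739)
869 = 512 + 256 + 64 + 32 + 4 + 1 in binary powers of 2.
So 7^869 ≡ 1089 · 625 · 747 · 1193 · 662 · 7 ≡ 1452 (mod 1739).
Squaring chain: 1452; never reaches −1, so base 7 is a Miller–Rabin witness that 1739 is composite.

1452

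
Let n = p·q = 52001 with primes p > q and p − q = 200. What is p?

349

Since p = q + 200, we have 52001 = q(q + 200), so q² + 200q − 52001 = 0.
Discriminant: 200² + 4·52001 = 40000 + 208004 = 248004; √248004 = 498.
q = (−200 + 498)/2 = 149, and p = q + 200 = 349.
Check: 149 · 349 = 52001.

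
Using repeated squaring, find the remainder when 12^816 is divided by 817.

12^1 ≡ 12 (mod 817)
12^2 ≡ 12^2 = 144 ≡ 144 (mod 817)
12^4 ≡ 144^2 = 20736 ≡ 311 (mod 817)
12^8 ≡ 311^2 = 96721 ≡ 315 (mod 817)
12^16 ≡ 315^2 = 99225 ≡ 368 (mod 817)
12^32 ≡ 368^2 = 135424 ≡ 619 (mod 817)
12^64 ≡ 619^2 = 383161 ≡ 805 (mod 817)
12^128 ≡ 805^2 = 648025 ≡ 144 (mod 817)
12^256 ≡ 144^2 = 20736 ≡ 311 (mod 817)
12^512 ≡ 311^2 = 96721 ≡ 315 (mod 817)
816 = 512 + 256 + 32 + 16 in binary powers of 2.
So 12^816 ≡ 315 · 311 · 619 · 368 ≡ 704 (mod 817).
Since 704 ≠ 1, base 12 is a Fermat witness: 817 is composite.

704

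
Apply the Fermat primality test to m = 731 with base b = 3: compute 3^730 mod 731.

195

3^1 ≡ 3 (mod 731)
3^2 ≡ 3^2 = 9 ≡ 9 (mod 731)
3^4 ≡ 9^2 = 81 ≡ 81 (mod 731)
3^8 ≡ 81^2 = 6561 ≡ 713 (mod 731)
3^16 ≡ 713^2 = 508369 ≡ 324 (mod 731)
3^32 ≡ 324^2 = 104976 ≡ 443 (mod 731)
3^64 ≡ 443^2 = 196249 ≡ 341 (mod 731)
3^128 ≡ 341^2 = 116281 ≡ 52 (mod 731)
3^256 ≡ 52^2 = 2704 ≡ 511 (mod 731)
3^512 ≡ 511^2 = 261121 ≡ 154 (mod 731)
730 = 512 + 128 + 64 + 16 + 8 + 2 in binary powers of 2.
So 3^730 ≡ 154 · 52 · 341 · 324 · 713 · 9 ≡ 195 (mod 731).
Since 195 ≠ 1, base 3 is a Fermat witness: 731 is composite.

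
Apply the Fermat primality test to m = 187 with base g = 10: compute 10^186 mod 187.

10^1 ≡ 10 (mod 187)
10^2 ≡ 10^2 = 100 ≡ 100 (mod 187)
10^4 ≡ 100^2 = 10000 ≡ 89 (mod 187)
10^8 ≡ 89^2 = 7921 ≡ 67 (mod 187)
10^16 ≡ 67^2 = 4489 ≡ 1 (mod 187)
10^32 ≡ 1^2 = 1 ≡ 1 (mod 187)
10^64 ≡ 1^2 = 1 ≡ 1 (mod 187)
10^128 ≡ 1^2 = 1 ≡ 1 (mod 187)
186 = 128 + 32 + 16 + 8 + 2 in binary powers of 2.
So 10^186 ≡ 1 · 1 · 1 · 67 · 100 ≡ 155 (mod 187).
Since 155 ≠ 1, base 10 is a Fermat witness: 187 is composite.

155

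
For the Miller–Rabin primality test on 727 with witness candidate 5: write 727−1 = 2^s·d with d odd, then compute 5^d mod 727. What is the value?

726

727 − 1 = 726 = 2^1 · 363, so d = 363.
5^1 ≡ 5 (mod 727)
5^2 ≡ 5^2 = 25 ≡ 25 (mod 727)
5^4 ≡ 25^2 = 625 ≡ 625 (mod 727)
5^8 ≡ 625^2 = 390625 ≡ 226 (mod 727)
5^16 ≡ 226^2 = 51076 ≡ 186 (mod 727)
5^32 ≡ 186^2 = 34596 ≡ 427 (mod 727)
5^64 ≡ 427^2 = 182329 ≡ 579 (mod 727)
5^128 ≡ 579^2 = 335241 ≡ 94 (mod 727)
5^256 ≡ 94^2 = 8836 ≡ 112 (mod 727)
363 = 256 + 64 + 32 + 8 + 2 + 1 in binary powers of 2.
So 5^363 ≡ 112 · 579 · 427 · 226 · 25 · 5 ≡ 726 (mod 727).
Since 5^d ≡ 726 (mod 727), base 5 does not prove 727 composite.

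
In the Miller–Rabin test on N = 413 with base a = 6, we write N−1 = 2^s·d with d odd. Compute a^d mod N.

279

413 − 1 = 412 = 2^2 · 103, so d = 103.
6^1 ≡ 6 (mod 413)
6^2 ≡ 6^2 = 36 ≡ 36 (mod 413)
6^4 ≡ 36^2 = 1296 ≡ 57 (mod 413)
6^8 ≡ 57^2 = 3249 ≡ 358 (mod 413)
6^16 ≡ 358^2 = 128164 ≡ 134 (mod 413)
6^32 ≡ 134^2 = 17956 ≡ 197 (mod 413)
6^64 ≡ 197^2 = 38809 ≡ 400 (mod 413)
103 = 64 + 32 + 4 + 2 + 1 in binary powers of 2.
So 6^103 ≡ 400 · 197 · 57 · 36 · 6 ≡ 279 (mod 413).
Squaring chain: 279 → 197; never reaches −1, so base 6 is a Miller–Rabin witness that 413 is composite.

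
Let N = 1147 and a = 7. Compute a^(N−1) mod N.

1120

7^1 ≡ 7 (mod 1147)
7^2 ≡ 7^2 = 49 ≡ 49 (mod 1147)
7^4 ≡ 49^2 = 2401 ≡ 107 (mod 1147)
7^8 ≡ 107^2 = 11449 ≡ 1126 (mod 1147)
7^16 ≡ 1126^2 = 1267876 ≡ 441 (mod 1147)
7^32 ≡ 441^2 = 194481 ≡ 638 (mod 1147)
7^64 ≡ 638^2 = 407044 ≡ 1006 (mod 1147)
7^128 ≡ 1006^2 = 1012036 ≡ 382 (mod 1147)
7^256 ≡ 382^2 = 145924 ≡ 255 (mod 1147)
7^512 ≡ 255^2 = 65025 ≡ 793 (mod 1147)
7^1024 ≡ 793^2 = 628849 ≡ 293 (mod 1147)
1146 = 1024 + 64 + 32 + 16 + 8 + 2 in binary powers of 2.
So 7^1146 ≡ 293 · 1006 · 638 · 441 · 1126 · 49 ≡ 1120 (mod 1147).
Since 1120 ≠ 1, base 7 is a Fermat witness: 1147 is composite.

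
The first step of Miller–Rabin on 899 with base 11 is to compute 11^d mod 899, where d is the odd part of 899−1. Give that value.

899 − 1 = 898 = 2^1 · 449, so d = 449.
11^1 ≡ 11 (mod 899)
11^2 ≡ 11^2 = 121 ≡ 121 (mod 899)
11^4 ≡ 121^2 = 14641 ≡ 257 (mod 899)
11^8 ≡ 257^2 = 66049 ≡ 422 (mod 899)
11^16 ≡ 422^2 = 178084 ≡ 82 (mod 899)
11^32 ≡ 82^2 = 6724 ≡ 431 (mod 899)
11^64 ≡ 431^2 = 185761 ≡ 567 (mod 899)
11^128 ≡ 567^2 = 321489 ≡ 546 (mod 899)
11^256 ≡ 546^2 = 298116 ≡ 547 (mod 899)
449 = 256 + 128 + 64 + 1 in binary powers of 2.
So 11^449 ≡ 547 · 546 · 567 · 11 ≡ 823 (mod 899).
Squaring chain: 823; never reaches −1, so base 11 is a Miller–Rabin witness that 899 is composite.

823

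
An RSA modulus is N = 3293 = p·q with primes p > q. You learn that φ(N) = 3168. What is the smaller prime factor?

37

φ(n) = (p−1)(q−1) = n − (p+q) + 1, so p + q = 3293 − 3168 + 1 = 126.
p and q are the roots of t² − 126t + 3293 = 0.
Discriminant: 126² − 4·3293 = 15876 − 13172 = 2704; √2704 = 52.
q = (126 − 52)/2 = 37, p = (126 + 52)/2 = 89.
Check: 37 · 89 = 3293.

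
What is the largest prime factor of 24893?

73

24893 = 11 · 2263
2263 = 31 · 73
73 is prime.
So 24893 = 11 · 31 · 73; the largest prime factor is 73.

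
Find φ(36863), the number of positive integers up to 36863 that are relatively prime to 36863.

36480

Factor: 36863 = 191 · 193.
φ(36863) = (191−1) · (193−1) = 190 · 192 = 36480.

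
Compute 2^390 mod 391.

2^1 ≡ 2 (mod 391)
2^2 ≡ 2^2 = 4 ≡ 4 (mod 391)
2^4 ≡ 4^2 = 16 ≡ 16 (mod 391)
2^8 ≡ 16^2 = 256 ≡ 256 (mod 391)
2^16 ≡ 256^2 = 65536 ≡ 239 (mod 391)
2^32 ≡ 239^2 = 57121 ≡ 35 (mod 391)
2^64 ≡ 35^2 = 1225 ≡ 52 (mod 391)
2^128 ≡ 52^2 = 2704 ≡ 358 (mod 391)
2^256 ≡ 358^2 = 128164 ≡ 307 (mod 391)
390 = 256 + 128 + 4 + 2 in binary powers of 2.
So 2^390 ≡ 307 · 358 · 16 · 4 ≡ 285 (mod 391).
Since 285 ≠ 1, base 2 is a Fermat witness: 391 is composite.

285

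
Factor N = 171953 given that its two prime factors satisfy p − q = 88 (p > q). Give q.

Since p = q + 88, we have 171953 = q(q + 88), so q² + 88q − 171953 = 0.
Discriminant: 88² + 4·171953 = 7744 + 687812 = 695556; √695556 = 834.
q = (−88 + 834)/2 = 373, and p = q + 88 = 461.
Check: 373 · 461 = 171953.

373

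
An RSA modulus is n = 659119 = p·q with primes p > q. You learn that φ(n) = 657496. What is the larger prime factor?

827

φ(n) = (p−1)(q−1) = n − (p+q) + 1, so p + q = 659119 − 657496 + 1 = 1624.
p and q are the roots of t² − 1624t + 659119 = 0.
Discriminant: 1624² − 4·659119 = 2637376 − 2636476 = 900; √900 = 30.
q = (1624 − 30)/2 = 797, p = (1624 + 30)/2 = 827.
Check: 797 · 827 = 659119.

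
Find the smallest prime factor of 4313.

19

4313 is odd.
Digit sum 11, not divisible by 3.
Ends in 3: not divisible by 5.
7: 4313 = 7·616 + 1
11: 4313 = 11·392 + 1
13: 4313 = 13·331 + 10
17: 4313 = 17·253 + 12
19: 4313 = 19·227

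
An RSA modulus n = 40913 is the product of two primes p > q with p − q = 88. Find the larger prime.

251

Since p = q + 88, we have 40913 = q(q + 88), so q² + 88q − 40913 = 0.
Discriminant: 88² + 4·40913 = 7744 + 163652 = 171396; √171396 = 414.
q = (−88 + 414)/2 = 163, and p = q + 88 = 251.
Check: 163 · 251 = 40913.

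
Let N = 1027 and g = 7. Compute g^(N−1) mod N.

324

7^1 ≡ 7 (mod 1027)
7^2 ≡ 7^2 = 49 ≡ 49 (mod 1027)
7^4 ≡ 49^2 = 2401 ≡ 347 (mod 1027)
7^8 ≡ 347^2 = 120409 ≡ 250 (mod 1027)
7^16 ≡ 250^2 = 62500 ≡ 880 (mod 1027)
7^32 ≡ 880^2 = 774400 ≡ 42 (mod 1027)
7^64 ≡ 42^2 = 1764 ≡ 737 (mod 1027)
7^128 ≡ 737^2 = 543169 ≡ 913 (mod 1027)
7^256 ≡ 913^2 = 833569 ≡ 672 (mod 1027)
7^512 ≡ 672^2 = 451584 ≡ 731 (mod 1027)
7^1024 ≡ 731^2 = 534361 ≡ 321 (mod 1027)
1026 = 1024 + 2 in binary powers of 2.
So 7^1026 ≡ 321 · 49 ≡ 324 (mod 1027).
Since 324 ≠ 1, base 7 is a Fermat witness: 1027 is composite.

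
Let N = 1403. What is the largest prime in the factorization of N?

61

1403 = 23 · 61
61 is prime.
So 1403 = 23 · 61; the largest prime factor is 61.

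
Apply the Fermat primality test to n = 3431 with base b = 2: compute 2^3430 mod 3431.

2922

2^1 ≡ 2 (mod 3431)
2^2 ≡ 2^2 = 4 ≡ 4 (mod 3431)
2^4 ≡ 4^2 = 16 ≡ 16 (mod 3431)
2^8 ≡ 16^2 = 256 ≡ 256 (mod 3431)
2^16 ≡ 256^2 = 65536 ≡ 347 (mod 3431)
2^32 ≡ 347^2 = 120409 ≡ 324 (mod 3431)
2^64 ≡ 324^2 = 104976 ≡ 2046 (mod 3431)
2^128 ≡ 2046^2 = 4186116 ≡ 296 (mod 3431)
2^256 ≡ 296^2 = 87616 ≡ 1841 (mod 3431)
2^512 ≡ 1841^2 = 3389281 ≡ 2884 (mod 3431)
2^1024 ≡ 2884^2 = 8317456 ≡ 712 (mod 3431)
2^2048 ≡ 712^2 = 506944 ≡ 2587 (mod 3431)
3430 = 2048 + 1024 + 256 + 64 + 32 + 4 + 2 in binary powers of 2.
So 2^3430 ≡ 2587 · 712 · 1841 · 2046 · 324 · 16 · 4 ≡ 2922 (mod 3431).
Since 2922 ≠ 1, base 2 is a Fermat witness: 3431 is composite.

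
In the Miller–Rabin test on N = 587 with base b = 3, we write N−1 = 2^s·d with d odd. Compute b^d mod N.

587 − 1 = 586 = 2^1 · 293, so d = 293.
3^1 ≡ 3 (mod 587)
3^2 ≡ 3^2 = 9 ≡ 9 (mod 587)
3^4 ≡ 9^2 = 81 ≡ 81 (mod 587)
3^8 ≡ 81^2 = 6561 ≡ 104 (mod 587)
3^16 ≡ 104^2 = 10816 ≡ 250 (mod 587)
3^32 ≡ 250^2 = 62500 ≡ 278 (mod 587)
3^64 ≡ 278^2 = 77284 ≡ 387 (mod 587)
3^128 ≡ 387^2 = 149769 ≡ 84 (mod 587)
3^256 ≡ 84^2 = 7056 ≡ 12 (mod 587)
293 = 256 + 32 + 4 + 1 in binary powers of 2.
So 3^293 ≡ 12 · 278 · 81 · 3 ≡ 1 (mod 587).
Since 3^d ≡ 1 (mod 587), base 3 does not prove 587 composite.

1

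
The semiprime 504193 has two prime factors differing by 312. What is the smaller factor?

571

Since p = q + 312, we have 504193 = q(q + 312), so q² + 312q − 504193 = 0.
Discriminant: 312² + 4·504193 = 97344 + 2016772 = 2114116; √2114116 = 1454.
q = (−312 + 1454)/2 = 571, and p = q + 312 = 883.
Check: 571 · 883 = 504193.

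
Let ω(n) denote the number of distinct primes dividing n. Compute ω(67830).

67830 = 2 · 33915
33915 = 3 · 11305
11305 = 5 · 2261
2261 = 7 · 323
323 = 17 · 19
67830 = 2 · 3 · 5 · 7 · 17 · 19, which has 6 distinct prime factors.

6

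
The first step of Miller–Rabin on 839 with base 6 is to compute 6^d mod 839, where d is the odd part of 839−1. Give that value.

839 − 1 = 838 = 2^1 · 419, so d = 419.
6^1 ≡ 6 (mod 839)
6^2 ≡ 6^2 = 36 ≡ 36 (mod 839)
6^4 ≡ 36^2 = 1296 ≡ 457 (mod 839)
6^8 ≡ 457^2 = 208849 ≡ 777 (mod 839)
6^16 ≡ 777^2 = 603729 ≡ 488 (mod 839)
6^32 ≡ 488^2 = 238144 ≡ 707 (mod 839)
6^64 ≡ 707^2 = 499849 ≡ 644 (mod 839)
6^128 ≡ 644^2 = 414736 ≡ 270 (mod 839)
6^256 ≡ 270^2 = 72900 ≡ 746 (mod 839)
419 = 256 + 128 + 32 + 2 + 1 in binary powers of 2.
So 6^419 ≡ 746 · 270 · 707 · 36 · 6 ≡ 1 (mod 839).
Since 6^d ≡ 1 (mod 839), base 6 does not prove 839 composite.

1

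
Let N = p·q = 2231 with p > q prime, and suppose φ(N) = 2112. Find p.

97

φ(n) = (p−1)(q−1) = n − (p+q) + 1, so p + q = 2231 − 2112 + 1 = 120.
p and q are the roots of t² − 120t + 2231 = 0.
Discriminant: 120² − 4·2231 = 14400 − 8924 = 5476; √5476 = 74.
q = (120 − 74)/2 = 23, p = (120 + 74)/2 = 97.
Check: 23 · 97 = 2231.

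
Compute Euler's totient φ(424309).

405600

Factor: 424309 = 41 · 79 · 131.
φ(424309) = (41−1) · (79−1) · (131−1) = 40 · 78 · 130 = 405600.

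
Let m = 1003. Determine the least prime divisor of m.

17

1003 is odd.
Digit sum 4, not divisible by 3.
Ends in 3: not divisible by 5.
7: 1003 = 7·143 + 2
11: 1003 = 11·91 + 2
13: 1003 = 13·77 + 2
17: 1003 = 17·59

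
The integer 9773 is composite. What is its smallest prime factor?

29

9773 is odd.
Digit sum 26, not divisible by 3.
Ends in 3: not divisible by 5.
7: 9773 = 7·1396 + 1
11: 9773 = 11·888 + 5
13: 9773 = 13·751 + 10
17: 9773 = 17·574 + 15
19: 9773 = 19·514 + 7
23: 9773 = 23·424 + 21
29: 9773 = 29·337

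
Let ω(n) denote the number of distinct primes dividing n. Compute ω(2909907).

6

2909907 = 3^2 · 323323
323323 = 7 · 46189
46189 = 11 · 4199
4199 = 13 · 323
323 = 17 · 19
2909907 = 3^2 · 7 · 11 · 13 · 17 · 19, which has 6 distinct prime factors.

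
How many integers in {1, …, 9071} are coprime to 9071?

Factor: 9071 = 47 · 193.
φ(9071) = (47−1) · (193−1) = 46 · 192 = 8832.

8832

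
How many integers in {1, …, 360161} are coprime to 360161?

344448

Factor: 360161 = 47 · 79 · 97.
φ(360161) = (47−1) · (79−1) · (97−1) = 46 · 78 · 96 = 344448.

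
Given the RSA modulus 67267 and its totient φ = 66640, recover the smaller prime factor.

φ(n) = (p−1)(q−1) = n − (p+q) + 1, so p + q = 67267 − 66640 + 1 = 628.
p and q are the roots of t² − 628t + 67267 = 0.
Discriminant: 628² − 4·67267 = 394384 − 269068 = 125316; √125316 = 354.
q = (628 − 354)/2 = 137, p = (628 + 354)/2 = 491.
Check: 137 · 491 = 67267.

137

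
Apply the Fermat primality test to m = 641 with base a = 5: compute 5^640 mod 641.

1

5^1 ≡ 5 (mod 641)
5^2 ≡ 5^2 = 25 ≡ 25 (mod 641)
5^4 ≡ 25^2 = 625 ≡ 625 (mod 641)
5^8 ≡ 625^2 = 390625 ≡ 256 (mod 641)
5^16 ≡ 256^2 = 65536 ≡ 154 (mod 641)
5^32 ≡ 154^2 = 23716 ≡ 640 (mod 641)
5^64 ≡ 640^2 = 409600 ≡ 1 (mod 641)
5^128 ≡ 1^2 = 1 ≡ 1 (mod 641)
5^256 ≡ 1^2 = 1 ≡ 1 (mod 641)
5^512 ≡ 1^2 = 1 ≡ 1 (mod 641)
640 = 512 + 128 in binary powers of 2.
So 5^640 ≡ 1 · 1 ≡ 1 (mod 641).
Since the result is 1, base 5 gives no evidence that 641 is composite.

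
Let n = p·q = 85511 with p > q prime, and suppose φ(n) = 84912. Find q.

φ(n) = (p−1)(q−1) = n − (p+q) + 1, so p + q = 85511 − 84912 + 1 = 600.
p and q are the roots of t² − 600t + 85511 = 0.
Discriminant: 600² − 4·85511 = 360000 − 342044 = 17956; √17956 = 134.
q = (600 − 134)/2 = 233, p = (600 + 134)/2 = 367.
Check: 233 · 367 = 85511.

233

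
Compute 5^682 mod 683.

5^1 ≡ 5 (mod 683)
5^2 ≡ 5^2 = 25 ≡ 25 (mod 683)
5^4 ≡ 25^2 = 625 ≡ 625 (mod 683)
5^8 ≡ 625^2 = 390625 ≡ 632 (mod 683)
5^16 ≡ 632^2 = 399424 ≡ 552 (mod 683)
5^32 ≡ 552^2 = 304704 ≡ 86 (mod 683)
5^64 ≡ 86^2 = 7396 ≡ 566 (mod 683)
5^128 ≡ 566^2 = 320356 ≡ 29 (mod 683)
5^256 ≡ 29^2 = 841 ≡ 158 (mod 683)
5^512 ≡ 158^2 = 24964 ≡ 376 (mod 683)
682 = 512 + 128 + 32 + 8 + 2 in binary powers of 2.
So 5^682 ≡ 376 · 29 · 86 · 632 · 25 ≡ 1 (mod 683).
Since the result is 1, base 5 gives no evidence that 683 is composite.

1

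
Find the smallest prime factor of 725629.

19

725629 is odd.
Digit sum 31, not divisible by 3.
Ends in 9: not divisible by 5.
7: 725629 = 7·103661 + 2
11: 725629 = 11·65966 + 3
13: 725629 = 13·55817 + 8
17: 725629 = 17·42684 + 1
19: 725629 = 19·38191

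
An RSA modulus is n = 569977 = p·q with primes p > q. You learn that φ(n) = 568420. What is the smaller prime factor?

587

φ(n) = (p−1)(q−1) = n − (p+q) + 1, so p + q = 569977 − 568420 + 1 = 1558.
p and q are the roots of t² − 1558t + 569977 = 0.
Discriminant: 1558² − 4·569977 = 2427364 − 2279908 = 147456; √147456 = 384.
q = (1558 − 384)/2 = 587, p = (1558 + 384)/2 = 971.
Check: 587 · 971 = 569977.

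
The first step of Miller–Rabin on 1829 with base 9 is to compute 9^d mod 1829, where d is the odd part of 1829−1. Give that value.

1829 − 1 = 1828 = 2^2 · 457, so d = 457.
9^1 ≡ 9 (mod 1829)
9^2 ≡ 9^2 = 81 ≡ 81 (mod 1829)
9^4 ≡ 81^2 = 6561 ≡ 1074 (mod 1829)
9^8 ≡ 1074^2 = 1153476 ≡ 1206 (mod 1829)
9^16 ≡ 1206^2 = 1454436 ≡ 381 (mod 1829)
9^32 ≡ 381^2 = 145161 ≡ 670 (mod 1829)
9^64 ≡ 670^2 = 448900 ≡ 795 (mod 1829)
9^128 ≡ 795^2 = 632025 ≡ 1020 (mod 1829)
9^256 ≡ 1020^2 = 1040400 ≡ 1528 (mod 1829)
457 = 256 + 128 + 64 + 8 + 1 in binary powers of 2.
So 9^457 ≡ 1528 · 1020 · 795 · 1206 · 9 ≡ 1405 (mod 1829).
Squaring chain: 1405 → 534; never reaches −1, so base 9 is a Miller–Rabin witness that 1829 is composite.

1405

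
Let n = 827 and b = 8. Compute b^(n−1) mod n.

8^1 ≡ 8 (mod 827)
8^2 ≡ 8^2 = 64 ≡ 64 (mod 827)
8^4 ≡ 64^2 = 4096 ≡ 788 (mod 827)
8^8 ≡ 788^2 = 620944 ≡ 694 (mod 827)
8^16 ≡ 694^2 = 481636 ≡ 322 (mod 827)
8^32 ≡ 322^2 = 103684 ≡ 309 (mod 827)
8^64 ≡ 309^2 = 95481 ≡ 376 (mod 827)
8^128 ≡ 376^2 = 141376 ≡ 786 (mod 827)
8^256 ≡ 786^2 = 617796 ≡ 27 (mod 827)
8^512 ≡ 27^2 = 729 ≡ 729 (mod 827)
826 = 512 + 256 + 32 + 16 + 8 + 2 in binary powers of 2.
So 8^826 ≡ 729 · 27 · 309 · 322 · 694 · 64 ≡ 1 (mod 827).
Since the result is 1, base 8 gives no evidence that 827 is composite.

1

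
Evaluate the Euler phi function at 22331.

22032

Factor: 22331 = 137 · 163.
φ(22331) = (137−1) · (163−1) = 136 · 162 = 22032.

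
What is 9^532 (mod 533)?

9^1 ≡ 9 (mod 533)
9^2 ≡ 9^2 = 81 ≡ 81 (mod 533)
9^4 ≡ 81^2 = 6561 ≡ 165 (mod 533)
9^8 ≡ 165^2 = 27225 ≡ 42 (mod 533)
9^16 ≡ 42^2 = 1764 ≡ 165 (mod 533)
9^32 ≡ 165^2 = 27225 ≡ 42 (mod 533)
9^64 ≡ 42^2 = 1764 ≡ 165 (mod 533)
9^128 ≡ 165^2 = 27225 ≡ 42 (mod 533)
9^256 ≡ 42^2 = 1764 ≡ 165 (mod 533)
9^512 ≡ 165^2 = 27225 ≡ 42 (mod 533)
532 = 512 + 16 + 4 in binary powers of 2.
So 9^532 ≡ 42 · 165 · 165 ≡ 165 (mod 533).
Since 165 ≠ 1, base 9 is a Fermat witness: 533 is composite.

165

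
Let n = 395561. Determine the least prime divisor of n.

395561 is odd.
Digit sum 29, not divisible by 3.
Ends in 1: not divisible by 5.
7: 395561 = 7·56508 + 5
11: 395561 = 11·35960 + 1
13: 395561 = 13·30427 + 10
17: 395561 = 17·23268 + 5
19: 395561 = 19·20819

19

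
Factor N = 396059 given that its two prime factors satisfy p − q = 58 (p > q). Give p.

659

Since p = q + 58, we have 396059 = q(q + 58), so q² + 58q − 396059 = 0.
Discriminant: 58² + 4·396059 = 3364 + 1584236 = 1587600; √1587600 = 1260.
q = (−58 + 1260)/2 = 601, and p = q + 58 = 659.
Check: 601 · 659 = 396059.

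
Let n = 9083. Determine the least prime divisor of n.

9083 is odd.
Digit sum 20, not divisible by 3.
Ends in 3: not divisible by 5.
7: 9083 = 7·1297 + 4
11: 9083 = 11·825 + 8
13: 9083 = 13·698 + 9
17: 9083 = 17·534 + 5
19: 9083 = 19·478 + 1
23: 9083 = 23·394 + 21
29: 9083 = 29·313 + 6
31: 9083 = 31·293

31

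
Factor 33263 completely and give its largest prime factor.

37

33263 = 29 · 1147
1147 = 31 · 37
37 is prime.
So 33263 = 29 · 31 · 37; the largest prime factor is 37.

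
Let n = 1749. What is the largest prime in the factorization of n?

1749 = 3 · 583
583 = 11 · 53
53 is prime.
So 1749 = 3 · 11 · 53; the largest prime factor is 53.

53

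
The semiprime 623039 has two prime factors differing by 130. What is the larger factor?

857

Since p = q + 130, we have 623039 = q(q + 130), so q² + 130q − 623039 = 0.
Discriminant: 130² + 4·623039 = 16900 + 2492156 = 2509056; √2509056 = 1584.
q = (−130 + 1584)/2 = 727, and p = q + 130 = 857.
Check: 727 · 857 = 623039.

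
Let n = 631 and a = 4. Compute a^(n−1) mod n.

4^1 ≡ 4 (mod 631)
4^2 ≡ 4^2 = 16 ≡ 16 (mod 631)
4^4 ≡ 16^2 = 256 ≡ 256 (mod 631)
4^8 ≡ 256^2 = 65536 ≡ 543 (mod 631)
4^16 ≡ 543^2 = 294849 ≡ 172 (mod 631)
4^32 ≡ 172^2 = 29584 ≡ 558 (mod 631)
4^64 ≡ 558^2 = 311364 ≡ 281 (mod 631)
4^128 ≡ 281^2 = 78961 ≡ 86 (mod 631)
4^256 ≡ 86^2 = 7396 ≡ 455 (mod 631)
4^512 ≡ 455^2 = 207025 ≡ 57 (mod 631)
630 = 512 + 64 + 32 + 16 + 4 + 2 in binary powers of 2.
So 4^630 ≡ 57 · 281 · 558 · 172 · 256 · 16 ≡ 1 (mod 631).
Since the result is 1, base 4 gives no evidence that 631 is composite.

1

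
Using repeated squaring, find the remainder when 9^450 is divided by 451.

122

9^1 ≡ 9 (mod 451)
9^2 ≡ 9^2 = 81 ≡ 81 (mod 451)
9^4 ≡ 81^2 = 6561 ≡ 247 (mod 451)
9^8 ≡ 247^2 = 61009 ≡ 124 (mod 451)
9^16 ≡ 124^2 = 15376 ≡ 42 (mod 451)
9^32 ≡ 42^2 = 1764 ≡ 411 (mod 451)
9^64 ≡ 411^2 = 168921 ≡ 247 (mod 451)
9^128 ≡ 247^2 = 61009 ≡ 124 (mod 451)
9^256 ≡ 124^2 = 15376 ≡ 42 (mod 451)
450 = 256 + 128 + 64 + 2 in binary powers of 2.
So 9^450 ≡ 42 · 124 · 247 · 81 ≡ 122 (mod 451).
Since 122 ≠ 1, base 9 is a Fermat witness: 451 is composite.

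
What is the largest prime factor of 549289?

47

549289 = 13 · 42253
42253 = 29 · 1457
1457 = 31 · 47
47 is prime.
So 549289 = 13 · 29 · 31 · 47; the largest prime factor is 47.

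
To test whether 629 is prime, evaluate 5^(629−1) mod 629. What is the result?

404

5^1 ≡ 5 (mod 629)
5^2 ≡ 5^2 = 25 ≡ 25 (mod 629)
5^4 ≡ 25^2 = 625 ≡ 625 (mod 629)
5^8 ≡ 625^2 = 390625 ≡ 16 (mod 629)
5^16 ≡ 16^2 = 256 ≡ 256 (mod 629)
5^32 ≡ 256^2 = 65536 ≡ 120 (mod 629)
5^64 ≡ 120^2 = 14400 ≡ 562 (mod 629)
5^128 ≡ 562^2 = 315844 ≡ 86 (mod 629)
5^256 ≡ 86^2 = 7396 ≡ 477 (mod 629)
5^512 ≡ 477^2 = 227529 ≡ 460 (mod 629)
628 = 512 + 64 + 32 + 16 + 4 in binary powers of 2.
So 5^628 ≡ 460 · 562 · 120 · 256 · 625 ≡ 404 (mod 629).
Since 404 ≠ 1, base 5 is a Fermat witness: 629 is composite.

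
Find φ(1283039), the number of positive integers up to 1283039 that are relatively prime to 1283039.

1246752

Factor: 1283039 = 79 · 109 · 149.
φ(1283039) = (79−1) · (109−1) · (149−1) = 78 · 108 · 148 = 1246752.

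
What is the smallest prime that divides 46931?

46931 is odd.
Digit sum 23, not divisible by 3.
Ends in 1: not divisible by 5.
7: 46931 = 7·6704 + 3
11: 46931 = 11·4266 + 5
13: 46931 = 13·3610 + 1
17: 46931 = 17·2760 + 11
19: 46931 = 19·2470 + 1
23: 46931 = 23·2040 + 11
29: 46931 = 29·1618 + 9
31: 46931 = 31·1513 + 28
37: 46931 = 37·1268 + 15
41: 46931 = 41·1144 + 27
43: 46931 = 43·1091 + 18
47: 46931 = 47·998 + 25
53: 46931 = 53·885 + 26
59: 46931 = 59·795 + 26
61: 46931 = 61·769 + 22
67: 46931 = 67·700 + 31
71: 46931 = 71·661

71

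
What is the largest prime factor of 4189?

4189 = 59 · 71
71 is prime.
So 4189 = 59 · 71; the largest prime factor is 71.

71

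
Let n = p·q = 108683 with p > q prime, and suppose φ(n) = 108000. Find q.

251

φ(n) = (p−1)(q−1) = n − (p+q) + 1, so p + q = 108683 − 108000 + 1 = 684.
p and q are the roots of t² − 684t + 108683 = 0.
Discriminant: 684² − 4·108683 = 467856 − 434732 = 33124; √33124 = 182.
q = (684 − 182)/2 = 251, p = (684 + 182)/2 = 433.
Check: 251 · 433 = 108683.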